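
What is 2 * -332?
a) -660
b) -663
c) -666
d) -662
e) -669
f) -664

2 * -332 = -664
f) -664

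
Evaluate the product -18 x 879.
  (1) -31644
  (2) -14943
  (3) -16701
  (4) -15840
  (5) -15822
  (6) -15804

-18 * 879 = -15822
5) -15822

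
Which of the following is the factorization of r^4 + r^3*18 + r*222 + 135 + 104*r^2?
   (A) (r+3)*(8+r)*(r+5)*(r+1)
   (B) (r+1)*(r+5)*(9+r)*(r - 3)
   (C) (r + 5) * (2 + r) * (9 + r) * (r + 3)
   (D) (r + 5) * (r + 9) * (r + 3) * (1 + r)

We need to factor r^4 + r^3*18 + r*222 + 135 + 104*r^2.
The factored form is (r + 5) * (r + 9) * (r + 3) * (1 + r).
D) (r + 5) * (r + 9) * (r + 3) * (1 + r)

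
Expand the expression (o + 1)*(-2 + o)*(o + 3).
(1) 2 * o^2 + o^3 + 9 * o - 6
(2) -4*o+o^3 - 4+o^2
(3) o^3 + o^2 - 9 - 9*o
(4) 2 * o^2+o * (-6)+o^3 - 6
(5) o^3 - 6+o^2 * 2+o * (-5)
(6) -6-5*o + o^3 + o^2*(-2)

Expanding (o + 1)*(-2 + o)*(o + 3):
= o^3 - 6+o^2 * 2+o * (-5)
5) o^3 - 6+o^2 * 2+o * (-5)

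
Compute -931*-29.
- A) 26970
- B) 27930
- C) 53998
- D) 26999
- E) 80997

-931 * -29 = 26999
D) 26999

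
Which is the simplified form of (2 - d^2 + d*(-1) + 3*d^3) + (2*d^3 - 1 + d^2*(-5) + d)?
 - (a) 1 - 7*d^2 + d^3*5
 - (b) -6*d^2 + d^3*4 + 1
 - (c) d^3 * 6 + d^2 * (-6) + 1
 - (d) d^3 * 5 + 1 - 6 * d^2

Adding the polynomials and combining like terms:
(2 - d^2 + d*(-1) + 3*d^3) + (2*d^3 - 1 + d^2*(-5) + d)
= d^3 * 5 + 1 - 6 * d^2
d) d^3 * 5 + 1 - 6 * d^2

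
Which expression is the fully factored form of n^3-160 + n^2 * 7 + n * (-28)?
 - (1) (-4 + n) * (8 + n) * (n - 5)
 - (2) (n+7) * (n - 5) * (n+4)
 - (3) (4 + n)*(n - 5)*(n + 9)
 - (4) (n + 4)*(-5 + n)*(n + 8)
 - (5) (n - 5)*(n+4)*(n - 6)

We need to factor n^3-160 + n^2 * 7 + n * (-28).
The factored form is (n + 4)*(-5 + n)*(n + 8).
4) (n + 4)*(-5 + n)*(n + 8)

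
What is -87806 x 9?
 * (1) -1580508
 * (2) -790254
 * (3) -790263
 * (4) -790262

-87806 * 9 = -790254
2) -790254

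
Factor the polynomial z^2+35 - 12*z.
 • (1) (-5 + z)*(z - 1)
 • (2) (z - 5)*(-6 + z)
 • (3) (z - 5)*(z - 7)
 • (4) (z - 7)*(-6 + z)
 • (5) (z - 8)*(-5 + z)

We need to factor z^2+35 - 12*z.
The factored form is (z - 5)*(z - 7).
3) (z - 5)*(z - 7)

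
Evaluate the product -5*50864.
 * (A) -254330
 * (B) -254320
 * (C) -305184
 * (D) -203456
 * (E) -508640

-5 * 50864 = -254320
B) -254320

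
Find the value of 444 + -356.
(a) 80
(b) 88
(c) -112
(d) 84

444 + -356 = 88
b) 88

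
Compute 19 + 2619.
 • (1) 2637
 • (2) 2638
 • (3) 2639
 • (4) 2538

19 + 2619 = 2638
2) 2638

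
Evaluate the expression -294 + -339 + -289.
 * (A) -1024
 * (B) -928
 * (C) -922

First: -294 + -339 = -633
Then: -633 + -289 = -922
C) -922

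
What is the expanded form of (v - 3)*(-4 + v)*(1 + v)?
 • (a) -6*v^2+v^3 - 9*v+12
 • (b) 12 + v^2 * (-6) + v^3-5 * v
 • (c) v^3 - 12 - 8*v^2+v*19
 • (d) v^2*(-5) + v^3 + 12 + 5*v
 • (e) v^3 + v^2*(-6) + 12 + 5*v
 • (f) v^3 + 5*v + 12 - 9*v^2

Expanding (v - 3)*(-4 + v)*(1 + v):
= v^3 + v^2*(-6) + 12 + 5*v
e) v^3 + v^2*(-6) + 12 + 5*v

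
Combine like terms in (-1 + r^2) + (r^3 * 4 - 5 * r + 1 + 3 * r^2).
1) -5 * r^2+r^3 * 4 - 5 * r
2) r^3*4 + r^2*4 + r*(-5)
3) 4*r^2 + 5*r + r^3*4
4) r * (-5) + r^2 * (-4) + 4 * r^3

Adding the polynomials and combining like terms:
(-1 + r^2) + (r^3*4 - 5*r + 1 + 3*r^2)
= r^3*4 + r^2*4 + r*(-5)
2) r^3*4 + r^2*4 + r*(-5)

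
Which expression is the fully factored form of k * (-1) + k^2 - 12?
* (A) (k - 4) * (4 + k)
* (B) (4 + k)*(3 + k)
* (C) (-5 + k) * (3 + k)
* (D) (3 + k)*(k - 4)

We need to factor k * (-1) + k^2 - 12.
The factored form is (3 + k)*(k - 4).
D) (3 + k)*(k - 4)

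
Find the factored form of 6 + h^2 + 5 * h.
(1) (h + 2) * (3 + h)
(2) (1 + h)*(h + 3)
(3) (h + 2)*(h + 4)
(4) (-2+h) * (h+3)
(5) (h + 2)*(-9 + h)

We need to factor 6 + h^2 + 5 * h.
The factored form is (h + 2) * (3 + h).
1) (h + 2) * (3 + h)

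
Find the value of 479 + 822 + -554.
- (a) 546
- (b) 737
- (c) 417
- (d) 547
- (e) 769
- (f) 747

First: 479 + 822 = 1301
Then: 1301 + -554 = 747
f) 747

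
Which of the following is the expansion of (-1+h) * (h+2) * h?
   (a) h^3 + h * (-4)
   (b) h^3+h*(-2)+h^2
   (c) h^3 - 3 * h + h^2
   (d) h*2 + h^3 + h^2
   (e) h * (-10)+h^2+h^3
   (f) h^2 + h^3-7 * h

Expanding (-1+h) * (h+2) * h:
= h^3+h*(-2)+h^2
b) h^3+h*(-2)+h^2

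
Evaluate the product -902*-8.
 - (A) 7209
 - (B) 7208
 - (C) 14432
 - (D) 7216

-902 * -8 = 7216
D) 7216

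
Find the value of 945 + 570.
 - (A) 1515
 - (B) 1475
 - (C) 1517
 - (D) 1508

945 + 570 = 1515
A) 1515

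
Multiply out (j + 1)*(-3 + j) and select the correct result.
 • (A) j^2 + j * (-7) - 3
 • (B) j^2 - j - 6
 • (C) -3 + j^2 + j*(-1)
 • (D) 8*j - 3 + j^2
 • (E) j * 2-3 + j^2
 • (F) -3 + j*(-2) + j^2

Expanding (j + 1)*(-3 + j):
= -3 + j*(-2) + j^2
F) -3 + j*(-2) + j^2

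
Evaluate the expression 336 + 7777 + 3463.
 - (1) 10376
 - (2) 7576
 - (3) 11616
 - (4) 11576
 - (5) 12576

First: 336 + 7777 = 8113
Then: 8113 + 3463 = 11576
4) 11576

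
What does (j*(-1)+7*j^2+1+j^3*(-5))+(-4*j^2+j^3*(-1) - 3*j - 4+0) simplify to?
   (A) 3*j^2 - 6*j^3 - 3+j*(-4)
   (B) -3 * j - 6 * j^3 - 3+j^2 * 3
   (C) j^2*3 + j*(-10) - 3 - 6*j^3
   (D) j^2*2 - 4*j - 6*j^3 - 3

Adding the polynomials and combining like terms:
(j*(-1) + 7*j^2 + 1 + j^3*(-5)) + (-4*j^2 + j^3*(-1) - 3*j - 4 + 0)
= 3*j^2 - 6*j^3 - 3+j*(-4)
A) 3*j^2 - 6*j^3 - 3+j*(-4)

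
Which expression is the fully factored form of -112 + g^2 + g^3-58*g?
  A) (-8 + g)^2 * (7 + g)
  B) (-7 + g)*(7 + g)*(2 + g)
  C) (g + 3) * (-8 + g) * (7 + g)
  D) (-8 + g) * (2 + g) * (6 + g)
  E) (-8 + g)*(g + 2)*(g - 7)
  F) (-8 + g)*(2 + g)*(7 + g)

We need to factor -112 + g^2 + g^3-58*g.
The factored form is (-8 + g)*(2 + g)*(7 + g).
F) (-8 + g)*(2 + g)*(7 + g)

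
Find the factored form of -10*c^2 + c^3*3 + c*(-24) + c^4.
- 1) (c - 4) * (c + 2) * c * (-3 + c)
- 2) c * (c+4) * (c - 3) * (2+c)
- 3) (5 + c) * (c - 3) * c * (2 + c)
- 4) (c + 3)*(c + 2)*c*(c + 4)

We need to factor -10*c^2 + c^3*3 + c*(-24) + c^4.
The factored form is c * (c+4) * (c - 3) * (2+c).
2) c * (c+4) * (c - 3) * (2+c)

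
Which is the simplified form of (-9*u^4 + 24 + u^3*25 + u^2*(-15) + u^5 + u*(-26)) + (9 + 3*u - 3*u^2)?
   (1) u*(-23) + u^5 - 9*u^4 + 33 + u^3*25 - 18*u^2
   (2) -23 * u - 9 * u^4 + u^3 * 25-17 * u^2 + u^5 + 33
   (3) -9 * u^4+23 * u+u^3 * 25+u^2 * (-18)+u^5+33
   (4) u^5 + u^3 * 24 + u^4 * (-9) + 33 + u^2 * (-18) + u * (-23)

Adding the polynomials and combining like terms:
(-9*u^4 + 24 + u^3*25 + u^2*(-15) + u^5 + u*(-26)) + (9 + 3*u - 3*u^2)
= u*(-23) + u^5 - 9*u^4 + 33 + u^3*25 - 18*u^2
1) u*(-23) + u^5 - 9*u^4 + 33 + u^3*25 - 18*u^2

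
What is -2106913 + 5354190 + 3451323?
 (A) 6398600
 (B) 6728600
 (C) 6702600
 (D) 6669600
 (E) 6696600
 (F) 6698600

First: -2106913 + 5354190 = 3247277
Then: 3247277 + 3451323 = 6698600
F) 6698600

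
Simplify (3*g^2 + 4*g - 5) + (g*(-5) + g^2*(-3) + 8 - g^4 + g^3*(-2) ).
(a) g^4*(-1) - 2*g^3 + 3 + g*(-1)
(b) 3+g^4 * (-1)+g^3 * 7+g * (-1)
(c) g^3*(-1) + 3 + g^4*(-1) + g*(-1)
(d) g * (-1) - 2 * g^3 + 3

Adding the polynomials and combining like terms:
(3*g^2 + 4*g - 5) + (g*(-5) + g^2*(-3) + 8 - g^4 + g^3*(-2))
= g^4*(-1) - 2*g^3 + 3 + g*(-1)
a) g^4*(-1) - 2*g^3 + 3 + g*(-1)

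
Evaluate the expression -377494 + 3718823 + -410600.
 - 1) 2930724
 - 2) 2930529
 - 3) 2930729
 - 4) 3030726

First: -377494 + 3718823 = 3341329
Then: 3341329 + -410600 = 2930729
3) 2930729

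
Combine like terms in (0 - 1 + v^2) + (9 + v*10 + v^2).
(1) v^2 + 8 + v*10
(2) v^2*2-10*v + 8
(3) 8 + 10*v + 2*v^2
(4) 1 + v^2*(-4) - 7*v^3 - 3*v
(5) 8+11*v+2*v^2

Adding the polynomials and combining like terms:
(0 - 1 + v^2) + (9 + v*10 + v^2)
= 8 + 10*v + 2*v^2
3) 8 + 10*v + 2*v^2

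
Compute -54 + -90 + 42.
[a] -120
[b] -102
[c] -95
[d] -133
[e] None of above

First: -54 + -90 = -144
Then: -144 + 42 = -102
b) -102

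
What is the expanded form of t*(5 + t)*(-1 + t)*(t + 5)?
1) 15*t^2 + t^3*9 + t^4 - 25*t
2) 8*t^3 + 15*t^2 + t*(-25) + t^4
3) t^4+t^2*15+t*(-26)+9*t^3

Expanding t*(5 + t)*(-1 + t)*(t + 5):
= 15*t^2 + t^3*9 + t^4 - 25*t
1) 15*t^2 + t^3*9 + t^4 - 25*t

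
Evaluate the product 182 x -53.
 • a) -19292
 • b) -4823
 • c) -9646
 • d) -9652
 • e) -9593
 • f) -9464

182 * -53 = -9646
c) -9646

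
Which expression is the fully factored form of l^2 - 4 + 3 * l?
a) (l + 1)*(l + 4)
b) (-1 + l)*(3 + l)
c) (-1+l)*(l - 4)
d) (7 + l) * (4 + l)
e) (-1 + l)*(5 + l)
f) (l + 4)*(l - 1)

We need to factor l^2 - 4 + 3 * l.
The factored form is (l + 4)*(l - 1).
f) (l + 4)*(l - 1)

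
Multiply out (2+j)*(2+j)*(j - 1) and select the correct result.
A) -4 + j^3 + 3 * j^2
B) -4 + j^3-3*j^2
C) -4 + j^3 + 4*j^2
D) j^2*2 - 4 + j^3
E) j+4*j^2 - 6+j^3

Expanding (2+j)*(2+j)*(j - 1):
= -4 + j^3 + 3 * j^2
A) -4 + j^3 + 3 * j^2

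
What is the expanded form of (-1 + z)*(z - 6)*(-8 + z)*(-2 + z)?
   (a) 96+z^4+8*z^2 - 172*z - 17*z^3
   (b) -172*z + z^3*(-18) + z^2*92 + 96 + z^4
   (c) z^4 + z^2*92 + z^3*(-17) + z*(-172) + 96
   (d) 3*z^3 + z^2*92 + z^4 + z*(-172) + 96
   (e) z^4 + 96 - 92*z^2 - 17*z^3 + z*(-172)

Expanding (-1 + z)*(z - 6)*(-8 + z)*(-2 + z):
= z^4 + z^2*92 + z^3*(-17) + z*(-172) + 96
c) z^4 + z^2*92 + z^3*(-17) + z*(-172) + 96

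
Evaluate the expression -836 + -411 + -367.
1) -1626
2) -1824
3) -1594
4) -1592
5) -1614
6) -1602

First: -836 + -411 = -1247
Then: -1247 + -367 = -1614
5) -1614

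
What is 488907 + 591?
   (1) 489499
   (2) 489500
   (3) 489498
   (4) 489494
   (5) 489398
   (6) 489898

488907 + 591 = 489498
3) 489498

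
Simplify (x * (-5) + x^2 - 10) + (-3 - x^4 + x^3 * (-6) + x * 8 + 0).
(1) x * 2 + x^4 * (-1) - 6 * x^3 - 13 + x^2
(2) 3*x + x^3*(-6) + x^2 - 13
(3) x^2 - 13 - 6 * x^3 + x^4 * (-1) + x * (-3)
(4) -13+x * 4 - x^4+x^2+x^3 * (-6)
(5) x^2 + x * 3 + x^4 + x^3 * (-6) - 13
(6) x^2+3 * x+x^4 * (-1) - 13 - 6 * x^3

Adding the polynomials and combining like terms:
(x*(-5) + x^2 - 10) + (-3 - x^4 + x^3*(-6) + x*8 + 0)
= x^2+3 * x+x^4 * (-1) - 13 - 6 * x^3
6) x^2+3 * x+x^4 * (-1) - 13 - 6 * x^3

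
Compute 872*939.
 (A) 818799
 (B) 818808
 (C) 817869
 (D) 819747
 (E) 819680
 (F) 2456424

872 * 939 = 818808
B) 818808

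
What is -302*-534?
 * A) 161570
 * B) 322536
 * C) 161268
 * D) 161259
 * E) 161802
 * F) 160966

-302 * -534 = 161268
C) 161268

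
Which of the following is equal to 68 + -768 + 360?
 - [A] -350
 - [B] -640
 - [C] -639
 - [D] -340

First: 68 + -768 = -700
Then: -700 + 360 = -340
D) -340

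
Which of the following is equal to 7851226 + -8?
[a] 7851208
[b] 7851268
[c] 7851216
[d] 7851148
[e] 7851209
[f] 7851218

7851226 + -8 = 7851218
f) 7851218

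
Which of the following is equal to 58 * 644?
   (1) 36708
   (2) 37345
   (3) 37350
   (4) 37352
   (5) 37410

58 * 644 = 37352
4) 37352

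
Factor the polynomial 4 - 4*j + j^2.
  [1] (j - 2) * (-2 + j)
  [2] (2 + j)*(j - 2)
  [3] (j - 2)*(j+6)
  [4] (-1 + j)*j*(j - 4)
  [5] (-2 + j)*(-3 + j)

We need to factor 4 - 4*j + j^2.
The factored form is (j - 2) * (-2 + j).
1) (j - 2) * (-2 + j)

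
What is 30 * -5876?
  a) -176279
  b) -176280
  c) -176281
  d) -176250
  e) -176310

30 * -5876 = -176280
b) -176280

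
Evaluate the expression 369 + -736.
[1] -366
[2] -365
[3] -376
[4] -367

369 + -736 = -367
4) -367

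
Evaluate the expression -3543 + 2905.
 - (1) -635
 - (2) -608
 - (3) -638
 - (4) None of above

-3543 + 2905 = -638
3) -638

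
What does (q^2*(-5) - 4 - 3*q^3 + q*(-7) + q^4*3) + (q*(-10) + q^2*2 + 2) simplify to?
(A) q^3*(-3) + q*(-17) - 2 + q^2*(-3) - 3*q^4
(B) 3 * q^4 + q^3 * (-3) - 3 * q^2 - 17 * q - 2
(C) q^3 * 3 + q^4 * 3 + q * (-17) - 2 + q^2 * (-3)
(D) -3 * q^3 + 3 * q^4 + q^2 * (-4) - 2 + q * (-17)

Adding the polynomials and combining like terms:
(q^2*(-5) - 4 - 3*q^3 + q*(-7) + q^4*3) + (q*(-10) + q^2*2 + 2)
= 3 * q^4 + q^3 * (-3) - 3 * q^2 - 17 * q - 2
B) 3 * q^4 + q^3 * (-3) - 3 * q^2 - 17 * q - 2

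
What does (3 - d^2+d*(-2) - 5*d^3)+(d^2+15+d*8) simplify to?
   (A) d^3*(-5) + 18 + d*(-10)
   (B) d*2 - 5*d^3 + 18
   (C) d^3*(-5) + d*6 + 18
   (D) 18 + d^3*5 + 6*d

Adding the polynomials and combining like terms:
(3 - d^2 + d*(-2) - 5*d^3) + (d^2 + 15 + d*8)
= d^3*(-5) + d*6 + 18
C) d^3*(-5) + d*6 + 18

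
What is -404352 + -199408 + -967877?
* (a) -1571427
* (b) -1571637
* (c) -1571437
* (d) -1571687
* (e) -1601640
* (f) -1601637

First: -404352 + -199408 = -603760
Then: -603760 + -967877 = -1571637
b) -1571637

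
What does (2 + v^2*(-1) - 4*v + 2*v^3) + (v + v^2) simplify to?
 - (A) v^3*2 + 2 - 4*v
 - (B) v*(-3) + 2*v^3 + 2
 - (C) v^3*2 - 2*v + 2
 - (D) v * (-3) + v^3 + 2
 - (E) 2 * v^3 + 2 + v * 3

Adding the polynomials and combining like terms:
(2 + v^2*(-1) - 4*v + 2*v^3) + (v + v^2)
= v*(-3) + 2*v^3 + 2
B) v*(-3) + 2*v^3 + 2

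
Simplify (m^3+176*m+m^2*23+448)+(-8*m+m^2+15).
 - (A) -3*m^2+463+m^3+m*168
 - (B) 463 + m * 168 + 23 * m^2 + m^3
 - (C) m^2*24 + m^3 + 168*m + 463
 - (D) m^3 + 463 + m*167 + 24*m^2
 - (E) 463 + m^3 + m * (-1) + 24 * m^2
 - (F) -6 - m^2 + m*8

Adding the polynomials and combining like terms:
(m^3 + 176*m + m^2*23 + 448) + (-8*m + m^2 + 15)
= m^2*24 + m^3 + 168*m + 463
C) m^2*24 + m^3 + 168*m + 463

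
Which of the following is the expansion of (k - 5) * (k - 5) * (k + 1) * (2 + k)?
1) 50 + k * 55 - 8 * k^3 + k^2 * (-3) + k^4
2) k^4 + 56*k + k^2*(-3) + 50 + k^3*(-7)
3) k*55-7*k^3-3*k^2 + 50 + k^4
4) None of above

Expanding (k - 5) * (k - 5) * (k + 1) * (2 + k):
= k*55-7*k^3-3*k^2 + 50 + k^4
3) k*55-7*k^3-3*k^2 + 50 + k^4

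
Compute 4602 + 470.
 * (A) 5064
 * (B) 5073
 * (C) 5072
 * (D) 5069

4602 + 470 = 5072
C) 5072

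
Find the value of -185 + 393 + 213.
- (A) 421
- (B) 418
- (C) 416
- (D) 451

First: -185 + 393 = 208
Then: 208 + 213 = 421
A) 421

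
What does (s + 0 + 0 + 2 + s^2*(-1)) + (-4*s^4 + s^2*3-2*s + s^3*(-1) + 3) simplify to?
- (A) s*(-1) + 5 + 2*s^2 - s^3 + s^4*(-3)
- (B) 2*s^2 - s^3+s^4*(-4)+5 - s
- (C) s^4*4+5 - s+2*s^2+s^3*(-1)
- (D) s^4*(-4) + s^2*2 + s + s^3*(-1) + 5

Adding the polynomials and combining like terms:
(s + 0 + 0 + 2 + s^2*(-1)) + (-4*s^4 + s^2*3 - 2*s + s^3*(-1) + 3)
= 2*s^2 - s^3+s^4*(-4)+5 - s
B) 2*s^2 - s^3+s^4*(-4)+5 - s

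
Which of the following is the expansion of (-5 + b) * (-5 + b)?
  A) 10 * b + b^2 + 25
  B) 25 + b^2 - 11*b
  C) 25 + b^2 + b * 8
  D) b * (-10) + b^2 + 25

Expanding (-5 + b) * (-5 + b):
= b * (-10) + b^2 + 25
D) b * (-10) + b^2 + 25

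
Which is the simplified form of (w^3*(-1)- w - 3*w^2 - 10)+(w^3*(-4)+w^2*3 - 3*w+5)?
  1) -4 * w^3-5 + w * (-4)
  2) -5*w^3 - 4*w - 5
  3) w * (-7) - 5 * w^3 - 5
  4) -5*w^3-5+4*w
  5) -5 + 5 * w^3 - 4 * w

Adding the polynomials and combining like terms:
(w^3*(-1) - w - 3*w^2 - 10) + (w^3*(-4) + w^2*3 - 3*w + 5)
= -5*w^3 - 4*w - 5
2) -5*w^3 - 4*w - 5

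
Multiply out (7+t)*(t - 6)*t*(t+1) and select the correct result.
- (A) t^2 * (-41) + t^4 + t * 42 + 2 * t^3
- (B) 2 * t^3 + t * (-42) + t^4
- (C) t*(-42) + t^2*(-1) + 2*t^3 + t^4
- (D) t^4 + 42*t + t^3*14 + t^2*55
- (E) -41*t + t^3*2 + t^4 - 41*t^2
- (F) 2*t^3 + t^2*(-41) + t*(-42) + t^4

Expanding (7+t)*(t - 6)*t*(t+1):
= 2*t^3 + t^2*(-41) + t*(-42) + t^4
F) 2*t^3 + t^2*(-41) + t*(-42) + t^4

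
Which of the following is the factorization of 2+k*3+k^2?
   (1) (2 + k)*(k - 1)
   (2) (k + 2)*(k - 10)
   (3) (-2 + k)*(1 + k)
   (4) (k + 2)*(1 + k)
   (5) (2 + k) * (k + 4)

We need to factor 2+k*3+k^2.
The factored form is (k + 2)*(1 + k).
4) (k + 2)*(1 + k)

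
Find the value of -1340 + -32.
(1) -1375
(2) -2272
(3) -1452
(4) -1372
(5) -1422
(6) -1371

-1340 + -32 = -1372
4) -1372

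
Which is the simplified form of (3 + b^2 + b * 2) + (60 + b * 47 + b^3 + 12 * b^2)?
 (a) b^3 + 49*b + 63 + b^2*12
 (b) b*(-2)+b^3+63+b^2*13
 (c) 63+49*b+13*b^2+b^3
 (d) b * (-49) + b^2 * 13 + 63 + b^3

Adding the polynomials and combining like terms:
(3 + b^2 + b*2) + (60 + b*47 + b^3 + 12*b^2)
= 63+49*b+13*b^2+b^3
c) 63+49*b+13*b^2+b^3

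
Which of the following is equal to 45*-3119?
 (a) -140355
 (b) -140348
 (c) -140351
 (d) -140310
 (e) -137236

45 * -3119 = -140355
a) -140355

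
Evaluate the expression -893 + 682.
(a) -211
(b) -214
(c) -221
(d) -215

-893 + 682 = -211
a) -211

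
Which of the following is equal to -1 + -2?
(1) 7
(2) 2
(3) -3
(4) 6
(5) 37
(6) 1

-1 + -2 = -3
3) -3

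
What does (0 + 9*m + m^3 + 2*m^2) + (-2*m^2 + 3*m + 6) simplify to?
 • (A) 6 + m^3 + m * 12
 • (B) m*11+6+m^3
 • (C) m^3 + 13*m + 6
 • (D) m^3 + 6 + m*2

Adding the polynomials and combining like terms:
(0 + 9*m + m^3 + 2*m^2) + (-2*m^2 + 3*m + 6)
= 6 + m^3 + m * 12
A) 6 + m^3 + m * 12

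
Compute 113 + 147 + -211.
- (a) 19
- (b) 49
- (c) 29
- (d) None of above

First: 113 + 147 = 260
Then: 260 + -211 = 49
b) 49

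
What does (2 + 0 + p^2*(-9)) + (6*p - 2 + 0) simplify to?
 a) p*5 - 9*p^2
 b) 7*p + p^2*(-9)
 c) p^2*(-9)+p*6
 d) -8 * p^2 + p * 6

Adding the polynomials and combining like terms:
(2 + 0 + p^2*(-9)) + (6*p - 2 + 0)
= p^2*(-9)+p*6
c) p^2*(-9)+p*6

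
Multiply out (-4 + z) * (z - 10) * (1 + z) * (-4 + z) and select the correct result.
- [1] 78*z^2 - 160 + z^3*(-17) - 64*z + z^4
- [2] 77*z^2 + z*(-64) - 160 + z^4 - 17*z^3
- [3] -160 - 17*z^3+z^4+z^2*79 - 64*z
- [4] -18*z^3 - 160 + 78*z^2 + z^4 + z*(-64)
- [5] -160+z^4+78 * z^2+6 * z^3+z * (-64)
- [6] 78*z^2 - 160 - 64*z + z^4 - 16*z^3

Expanding (-4 + z) * (z - 10) * (1 + z) * (-4 + z):
= 78*z^2 - 160 + z^3*(-17) - 64*z + z^4
1) 78*z^2 - 160 + z^3*(-17) - 64*z + z^4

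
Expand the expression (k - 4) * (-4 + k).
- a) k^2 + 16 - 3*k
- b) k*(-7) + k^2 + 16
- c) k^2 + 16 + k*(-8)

Expanding (k - 4) * (-4 + k):
= k^2 + 16 + k*(-8)
c) k^2 + 16 + k*(-8)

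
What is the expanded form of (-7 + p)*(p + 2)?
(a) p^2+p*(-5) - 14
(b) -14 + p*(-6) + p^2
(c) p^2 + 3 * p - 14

Expanding (-7 + p)*(p + 2):
= p^2+p*(-5) - 14
a) p^2+p*(-5) - 14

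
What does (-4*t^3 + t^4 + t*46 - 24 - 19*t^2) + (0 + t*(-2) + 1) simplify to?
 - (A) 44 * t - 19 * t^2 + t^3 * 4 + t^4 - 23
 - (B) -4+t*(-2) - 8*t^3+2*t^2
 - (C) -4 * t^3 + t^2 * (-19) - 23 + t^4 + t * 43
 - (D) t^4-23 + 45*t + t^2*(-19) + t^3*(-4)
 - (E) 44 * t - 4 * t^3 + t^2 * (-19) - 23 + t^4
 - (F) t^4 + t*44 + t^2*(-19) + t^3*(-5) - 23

Adding the polynomials and combining like terms:
(-4*t^3 + t^4 + t*46 - 24 - 19*t^2) + (0 + t*(-2) + 1)
= 44 * t - 4 * t^3 + t^2 * (-19) - 23 + t^4
E) 44 * t - 4 * t^3 + t^2 * (-19) - 23 + t^4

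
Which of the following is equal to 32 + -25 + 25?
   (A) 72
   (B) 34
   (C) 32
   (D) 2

First: 32 + -25 = 7
Then: 7 + 25 = 32
C) 32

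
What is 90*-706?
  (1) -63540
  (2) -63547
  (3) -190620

90 * -706 = -63540
1) -63540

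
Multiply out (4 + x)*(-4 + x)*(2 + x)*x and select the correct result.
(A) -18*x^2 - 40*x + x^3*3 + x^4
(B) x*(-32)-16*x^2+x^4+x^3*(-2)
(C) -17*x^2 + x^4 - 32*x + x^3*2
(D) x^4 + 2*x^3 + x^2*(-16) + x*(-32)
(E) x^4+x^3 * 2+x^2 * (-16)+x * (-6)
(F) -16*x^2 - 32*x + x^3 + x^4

Expanding (4 + x)*(-4 + x)*(2 + x)*x:
= x^4 + 2*x^3 + x^2*(-16) + x*(-32)
D) x^4 + 2*x^3 + x^2*(-16) + x*(-32)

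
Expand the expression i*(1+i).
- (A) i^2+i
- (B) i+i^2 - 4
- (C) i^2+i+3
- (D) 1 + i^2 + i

Expanding i*(1+i):
= i^2+i
A) i^2+i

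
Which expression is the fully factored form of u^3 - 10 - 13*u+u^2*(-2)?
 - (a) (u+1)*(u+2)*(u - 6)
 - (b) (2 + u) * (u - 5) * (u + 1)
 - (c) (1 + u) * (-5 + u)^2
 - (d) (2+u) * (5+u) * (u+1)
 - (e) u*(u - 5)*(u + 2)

We need to factor u^3 - 10 - 13*u+u^2*(-2).
The factored form is (2 + u) * (u - 5) * (u + 1).
b) (2 + u) * (u - 5) * (u + 1)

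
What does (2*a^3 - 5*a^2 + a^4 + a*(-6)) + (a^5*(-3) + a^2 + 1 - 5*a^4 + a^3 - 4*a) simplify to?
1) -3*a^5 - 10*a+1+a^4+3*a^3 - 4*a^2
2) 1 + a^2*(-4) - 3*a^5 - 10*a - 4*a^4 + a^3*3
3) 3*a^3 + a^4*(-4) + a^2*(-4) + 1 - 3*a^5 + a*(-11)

Adding the polynomials and combining like terms:
(2*a^3 - 5*a^2 + a^4 + a*(-6)) + (a^5*(-3) + a^2 + 1 - 5*a^4 + a^3 - 4*a)
= 1 + a^2*(-4) - 3*a^5 - 10*a - 4*a^4 + a^3*3
2) 1 + a^2*(-4) - 3*a^5 - 10*a - 4*a^4 + a^3*3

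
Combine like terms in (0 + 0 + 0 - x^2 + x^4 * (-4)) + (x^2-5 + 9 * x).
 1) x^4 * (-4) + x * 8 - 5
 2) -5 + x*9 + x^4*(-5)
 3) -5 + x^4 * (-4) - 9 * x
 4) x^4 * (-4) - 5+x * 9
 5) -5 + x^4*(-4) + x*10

Adding the polynomials and combining like terms:
(0 + 0 + 0 - x^2 + x^4*(-4)) + (x^2 - 5 + 9*x)
= x^4 * (-4) - 5+x * 9
4) x^4 * (-4) - 5+x * 9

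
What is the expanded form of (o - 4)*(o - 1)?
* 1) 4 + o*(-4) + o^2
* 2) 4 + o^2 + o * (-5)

Expanding (o - 4)*(o - 1):
= 4 + o^2 + o * (-5)
2) 4 + o^2 + o * (-5)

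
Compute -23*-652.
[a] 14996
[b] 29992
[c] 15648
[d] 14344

-23 * -652 = 14996
a) 14996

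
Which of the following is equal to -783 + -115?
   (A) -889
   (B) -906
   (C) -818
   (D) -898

-783 + -115 = -898
D) -898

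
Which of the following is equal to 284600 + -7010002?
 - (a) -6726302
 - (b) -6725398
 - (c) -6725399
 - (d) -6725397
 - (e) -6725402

284600 + -7010002 = -6725402
e) -6725402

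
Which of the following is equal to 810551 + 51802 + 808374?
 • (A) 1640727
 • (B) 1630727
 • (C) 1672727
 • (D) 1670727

First: 810551 + 51802 = 862353
Then: 862353 + 808374 = 1670727
D) 1670727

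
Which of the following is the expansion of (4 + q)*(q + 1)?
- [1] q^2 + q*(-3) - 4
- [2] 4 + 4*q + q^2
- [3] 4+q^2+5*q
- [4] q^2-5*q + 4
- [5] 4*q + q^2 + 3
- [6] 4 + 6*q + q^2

Expanding (4 + q)*(q + 1):
= 4+q^2+5*q
3) 4+q^2+5*q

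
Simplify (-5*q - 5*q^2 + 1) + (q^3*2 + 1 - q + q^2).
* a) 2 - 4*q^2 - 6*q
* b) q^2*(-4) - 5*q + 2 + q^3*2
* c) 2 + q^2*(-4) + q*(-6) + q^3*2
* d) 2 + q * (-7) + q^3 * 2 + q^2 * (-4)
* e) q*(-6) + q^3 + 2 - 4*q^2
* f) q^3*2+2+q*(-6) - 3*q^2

Adding the polynomials and combining like terms:
(-5*q - 5*q^2 + 1) + (q^3*2 + 1 - q + q^2)
= 2 + q^2*(-4) + q*(-6) + q^3*2
c) 2 + q^2*(-4) + q*(-6) + q^3*2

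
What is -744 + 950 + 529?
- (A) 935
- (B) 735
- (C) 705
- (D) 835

First: -744 + 950 = 206
Then: 206 + 529 = 735
B) 735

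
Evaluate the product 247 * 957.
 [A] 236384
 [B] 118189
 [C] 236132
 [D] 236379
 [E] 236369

247 * 957 = 236379
D) 236379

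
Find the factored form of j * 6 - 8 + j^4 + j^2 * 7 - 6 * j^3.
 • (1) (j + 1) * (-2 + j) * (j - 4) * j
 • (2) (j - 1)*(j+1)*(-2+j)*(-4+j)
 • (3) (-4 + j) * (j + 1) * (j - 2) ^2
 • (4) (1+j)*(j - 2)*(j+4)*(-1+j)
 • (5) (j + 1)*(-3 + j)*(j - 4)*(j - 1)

We need to factor j * 6 - 8 + j^4 + j^2 * 7 - 6 * j^3.
The factored form is (j - 1)*(j+1)*(-2+j)*(-4+j).
2) (j - 1)*(j+1)*(-2+j)*(-4+j)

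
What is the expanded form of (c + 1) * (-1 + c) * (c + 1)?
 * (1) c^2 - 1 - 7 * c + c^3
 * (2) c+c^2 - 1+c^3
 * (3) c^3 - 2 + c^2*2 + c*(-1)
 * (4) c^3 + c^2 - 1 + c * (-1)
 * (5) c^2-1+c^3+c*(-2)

Expanding (c + 1) * (-1 + c) * (c + 1):
= c^3 + c^2 - 1 + c * (-1)
4) c^3 + c^2 - 1 + c * (-1)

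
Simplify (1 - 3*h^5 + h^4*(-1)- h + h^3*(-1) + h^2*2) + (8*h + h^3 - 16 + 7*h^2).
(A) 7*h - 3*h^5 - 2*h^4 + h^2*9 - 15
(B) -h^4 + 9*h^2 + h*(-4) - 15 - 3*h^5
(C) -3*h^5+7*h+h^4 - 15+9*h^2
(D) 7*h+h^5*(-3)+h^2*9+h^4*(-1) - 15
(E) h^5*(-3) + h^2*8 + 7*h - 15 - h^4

Adding the polynomials and combining like terms:
(1 - 3*h^5 + h^4*(-1) - h + h^3*(-1) + h^2*2) + (8*h + h^3 - 16 + 7*h^2)
= 7*h+h^5*(-3)+h^2*9+h^4*(-1) - 15
D) 7*h+h^5*(-3)+h^2*9+h^4*(-1) - 15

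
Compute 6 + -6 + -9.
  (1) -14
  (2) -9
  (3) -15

First: 6 + -6 = 0
Then: 0 + -9 = -9
2) -9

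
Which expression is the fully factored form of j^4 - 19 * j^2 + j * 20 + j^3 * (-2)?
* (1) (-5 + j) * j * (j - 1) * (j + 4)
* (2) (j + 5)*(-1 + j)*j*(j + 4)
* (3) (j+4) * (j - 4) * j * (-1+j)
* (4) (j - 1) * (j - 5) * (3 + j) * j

We need to factor j^4 - 19 * j^2 + j * 20 + j^3 * (-2).
The factored form is (-5 + j) * j * (j - 1) * (j + 4).
1) (-5 + j) * j * (j - 1) * (j + 4)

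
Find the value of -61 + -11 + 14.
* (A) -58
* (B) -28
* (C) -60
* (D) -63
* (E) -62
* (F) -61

First: -61 + -11 = -72
Then: -72 + 14 = -58
A) -58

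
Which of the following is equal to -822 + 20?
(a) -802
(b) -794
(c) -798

-822 + 20 = -802
a) -802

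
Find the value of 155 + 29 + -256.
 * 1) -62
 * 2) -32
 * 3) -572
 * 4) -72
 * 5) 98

First: 155 + 29 = 184
Then: 184 + -256 = -72
4) -72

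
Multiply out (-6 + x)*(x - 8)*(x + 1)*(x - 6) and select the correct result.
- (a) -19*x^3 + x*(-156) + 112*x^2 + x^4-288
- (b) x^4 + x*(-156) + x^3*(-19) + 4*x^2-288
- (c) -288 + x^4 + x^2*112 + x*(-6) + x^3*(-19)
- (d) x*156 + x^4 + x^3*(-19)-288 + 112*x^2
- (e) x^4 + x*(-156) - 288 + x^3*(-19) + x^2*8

Expanding (-6 + x)*(x - 8)*(x + 1)*(x - 6):
= -19*x^3 + x*(-156) + 112*x^2 + x^4-288
a) -19*x^3 + x*(-156) + 112*x^2 + x^4-288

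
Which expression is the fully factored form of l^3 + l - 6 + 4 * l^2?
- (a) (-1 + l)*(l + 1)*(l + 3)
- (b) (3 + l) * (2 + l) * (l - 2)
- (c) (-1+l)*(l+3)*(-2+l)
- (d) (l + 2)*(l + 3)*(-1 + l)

We need to factor l^3 + l - 6 + 4 * l^2.
The factored form is (l + 2)*(l + 3)*(-1 + l).
d) (l + 2)*(l + 3)*(-1 + l)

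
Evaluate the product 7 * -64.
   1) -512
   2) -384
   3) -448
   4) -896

7 * -64 = -448
3) -448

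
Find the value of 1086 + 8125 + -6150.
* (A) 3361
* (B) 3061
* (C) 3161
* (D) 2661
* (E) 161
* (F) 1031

First: 1086 + 8125 = 9211
Then: 9211 + -6150 = 3061
B) 3061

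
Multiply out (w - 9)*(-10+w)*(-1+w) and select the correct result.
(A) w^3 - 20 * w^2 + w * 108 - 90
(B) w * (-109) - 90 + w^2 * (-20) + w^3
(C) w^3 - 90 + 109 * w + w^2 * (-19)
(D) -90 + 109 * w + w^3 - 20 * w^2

Expanding (w - 9)*(-10+w)*(-1+w):
= -90 + 109 * w + w^3 - 20 * w^2
D) -90 + 109 * w + w^3 - 20 * w^2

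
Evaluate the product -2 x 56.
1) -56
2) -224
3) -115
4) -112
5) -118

-2 * 56 = -112
4) -112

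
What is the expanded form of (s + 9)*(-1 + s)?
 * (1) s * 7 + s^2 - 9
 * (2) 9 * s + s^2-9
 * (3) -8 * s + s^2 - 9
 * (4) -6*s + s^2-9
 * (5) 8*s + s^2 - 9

Expanding (s + 9)*(-1 + s):
= 8*s + s^2 - 9
5) 8*s + s^2 - 9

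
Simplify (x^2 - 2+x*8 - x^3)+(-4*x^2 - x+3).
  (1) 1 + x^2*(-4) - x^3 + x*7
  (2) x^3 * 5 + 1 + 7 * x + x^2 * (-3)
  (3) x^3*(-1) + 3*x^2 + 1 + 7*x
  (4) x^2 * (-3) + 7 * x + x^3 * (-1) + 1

Adding the polynomials and combining like terms:
(x^2 - 2 + x*8 - x^3) + (-4*x^2 - x + 3)
= x^2 * (-3) + 7 * x + x^3 * (-1) + 1
4) x^2 * (-3) + 7 * x + x^3 * (-1) + 1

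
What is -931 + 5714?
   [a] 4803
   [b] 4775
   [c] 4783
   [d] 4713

-931 + 5714 = 4783
c) 4783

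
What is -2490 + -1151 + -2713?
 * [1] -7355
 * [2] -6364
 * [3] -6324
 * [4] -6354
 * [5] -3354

First: -2490 + -1151 = -3641
Then: -3641 + -2713 = -6354
4) -6354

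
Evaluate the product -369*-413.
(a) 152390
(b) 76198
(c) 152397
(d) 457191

-369 * -413 = 152397
c) 152397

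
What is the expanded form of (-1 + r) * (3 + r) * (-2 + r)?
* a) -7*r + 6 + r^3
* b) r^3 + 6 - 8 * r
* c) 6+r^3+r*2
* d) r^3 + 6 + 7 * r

Expanding (-1 + r) * (3 + r) * (-2 + r):
= -7*r + 6 + r^3
a) -7*r + 6 + r^3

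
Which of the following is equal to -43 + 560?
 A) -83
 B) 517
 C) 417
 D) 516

-43 + 560 = 517
B) 517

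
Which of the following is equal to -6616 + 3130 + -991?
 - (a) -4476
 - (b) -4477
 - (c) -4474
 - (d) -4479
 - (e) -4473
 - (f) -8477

First: -6616 + 3130 = -3486
Then: -3486 + -991 = -4477
b) -4477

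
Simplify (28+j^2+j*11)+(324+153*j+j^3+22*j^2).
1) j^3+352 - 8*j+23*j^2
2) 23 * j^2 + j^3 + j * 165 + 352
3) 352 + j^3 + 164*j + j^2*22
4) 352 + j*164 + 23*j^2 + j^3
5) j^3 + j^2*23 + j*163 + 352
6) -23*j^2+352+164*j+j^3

Adding the polynomials and combining like terms:
(28 + j^2 + j*11) + (324 + 153*j + j^3 + 22*j^2)
= 352 + j*164 + 23*j^2 + j^3
4) 352 + j*164 + 23*j^2 + j^3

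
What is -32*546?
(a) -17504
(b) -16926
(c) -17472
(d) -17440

-32 * 546 = -17472
c) -17472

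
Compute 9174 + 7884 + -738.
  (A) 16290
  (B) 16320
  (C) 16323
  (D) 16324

First: 9174 + 7884 = 17058
Then: 17058 + -738 = 16320
B) 16320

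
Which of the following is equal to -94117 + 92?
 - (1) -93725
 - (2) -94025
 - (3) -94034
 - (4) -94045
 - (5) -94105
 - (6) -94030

-94117 + 92 = -94025
2) -94025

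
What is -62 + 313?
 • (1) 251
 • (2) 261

-62 + 313 = 251
1) 251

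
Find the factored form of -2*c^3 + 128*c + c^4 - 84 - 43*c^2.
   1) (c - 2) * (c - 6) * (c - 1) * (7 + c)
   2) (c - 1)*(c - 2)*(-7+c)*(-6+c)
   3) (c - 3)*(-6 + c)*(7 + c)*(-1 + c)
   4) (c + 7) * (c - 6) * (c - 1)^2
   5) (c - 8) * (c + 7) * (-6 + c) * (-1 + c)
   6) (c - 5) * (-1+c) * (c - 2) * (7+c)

We need to factor -2*c^3 + 128*c + c^4 - 84 - 43*c^2.
The factored form is (c - 2) * (c - 6) * (c - 1) * (7 + c).
1) (c - 2) * (c - 6) * (c - 1) * (7 + c)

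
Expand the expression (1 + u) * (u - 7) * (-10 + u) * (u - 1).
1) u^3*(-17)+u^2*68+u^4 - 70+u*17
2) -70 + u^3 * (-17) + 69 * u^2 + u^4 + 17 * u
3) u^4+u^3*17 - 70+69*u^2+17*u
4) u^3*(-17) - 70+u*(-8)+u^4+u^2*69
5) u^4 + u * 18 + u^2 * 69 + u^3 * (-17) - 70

Expanding (1 + u) * (u - 7) * (-10 + u) * (u - 1):
= -70 + u^3 * (-17) + 69 * u^2 + u^4 + 17 * u
2) -70 + u^3 * (-17) + 69 * u^2 + u^4 + 17 * u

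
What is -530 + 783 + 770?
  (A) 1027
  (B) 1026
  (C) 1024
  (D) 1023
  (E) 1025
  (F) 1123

First: -530 + 783 = 253
Then: 253 + 770 = 1023
D) 1023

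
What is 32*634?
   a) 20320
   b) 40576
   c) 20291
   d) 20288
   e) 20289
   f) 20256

32 * 634 = 20288
d) 20288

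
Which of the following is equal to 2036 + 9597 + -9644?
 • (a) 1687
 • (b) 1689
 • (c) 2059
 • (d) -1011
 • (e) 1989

First: 2036 + 9597 = 11633
Then: 11633 + -9644 = 1989
e) 1989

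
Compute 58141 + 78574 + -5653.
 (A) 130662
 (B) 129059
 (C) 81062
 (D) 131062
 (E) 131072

First: 58141 + 78574 = 136715
Then: 136715 + -5653 = 131062
D) 131062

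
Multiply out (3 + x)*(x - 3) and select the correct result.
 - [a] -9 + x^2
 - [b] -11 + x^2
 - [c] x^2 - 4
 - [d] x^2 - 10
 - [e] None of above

Expanding (3 + x)*(x - 3):
= -9 + x^2
a) -9 + x^2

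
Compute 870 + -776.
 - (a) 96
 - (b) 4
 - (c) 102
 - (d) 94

870 + -776 = 94
d) 94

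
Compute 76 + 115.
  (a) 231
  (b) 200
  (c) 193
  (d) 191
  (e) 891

76 + 115 = 191
d) 191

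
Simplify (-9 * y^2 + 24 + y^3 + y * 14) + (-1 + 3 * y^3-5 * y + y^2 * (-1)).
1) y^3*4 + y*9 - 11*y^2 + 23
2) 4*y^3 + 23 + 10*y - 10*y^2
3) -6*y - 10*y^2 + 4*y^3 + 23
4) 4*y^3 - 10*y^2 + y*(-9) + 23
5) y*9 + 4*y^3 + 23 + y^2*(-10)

Adding the polynomials and combining like terms:
(-9*y^2 + 24 + y^3 + y*14) + (-1 + 3*y^3 - 5*y + y^2*(-1))
= y*9 + 4*y^3 + 23 + y^2*(-10)
5) y*9 + 4*y^3 + 23 + y^2*(-10)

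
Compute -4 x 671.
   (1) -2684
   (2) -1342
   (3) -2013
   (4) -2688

-4 * 671 = -2684
1) -2684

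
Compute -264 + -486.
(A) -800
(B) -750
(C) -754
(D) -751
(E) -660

-264 + -486 = -750
B) -750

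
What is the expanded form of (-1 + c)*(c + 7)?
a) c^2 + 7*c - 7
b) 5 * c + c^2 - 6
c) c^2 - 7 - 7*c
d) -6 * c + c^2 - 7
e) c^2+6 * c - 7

Expanding (-1 + c)*(c + 7):
= c^2+6 * c - 7
e) c^2+6 * c - 7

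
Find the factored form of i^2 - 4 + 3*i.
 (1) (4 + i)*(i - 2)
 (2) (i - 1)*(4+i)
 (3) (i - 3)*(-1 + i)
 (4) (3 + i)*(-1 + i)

We need to factor i^2 - 4 + 3*i.
The factored form is (i - 1)*(4+i).
2) (i - 1)*(4+i)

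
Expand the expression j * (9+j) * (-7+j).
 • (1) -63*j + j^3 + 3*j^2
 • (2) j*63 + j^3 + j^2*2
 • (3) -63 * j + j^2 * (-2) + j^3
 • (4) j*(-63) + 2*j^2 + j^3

Expanding j * (9+j) * (-7+j):
= j*(-63) + 2*j^2 + j^3
4) j*(-63) + 2*j^2 + j^3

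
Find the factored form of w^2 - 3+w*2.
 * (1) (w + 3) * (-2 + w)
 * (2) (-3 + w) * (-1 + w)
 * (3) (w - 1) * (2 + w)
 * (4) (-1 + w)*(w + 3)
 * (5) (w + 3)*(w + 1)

We need to factor w^2 - 3+w*2.
The factored form is (-1 + w)*(w + 3).
4) (-1 + w)*(w + 3)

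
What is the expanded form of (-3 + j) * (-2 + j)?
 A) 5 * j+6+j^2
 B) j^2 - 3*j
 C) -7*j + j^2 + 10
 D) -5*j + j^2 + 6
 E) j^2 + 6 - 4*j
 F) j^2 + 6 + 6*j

Expanding (-3 + j) * (-2 + j):
= -5*j + j^2 + 6
D) -5*j + j^2 + 6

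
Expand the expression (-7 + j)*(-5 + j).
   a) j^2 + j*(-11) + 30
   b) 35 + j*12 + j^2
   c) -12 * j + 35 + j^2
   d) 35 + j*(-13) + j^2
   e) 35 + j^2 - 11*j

Expanding (-7 + j)*(-5 + j):
= -12 * j + 35 + j^2
c) -12 * j + 35 + j^2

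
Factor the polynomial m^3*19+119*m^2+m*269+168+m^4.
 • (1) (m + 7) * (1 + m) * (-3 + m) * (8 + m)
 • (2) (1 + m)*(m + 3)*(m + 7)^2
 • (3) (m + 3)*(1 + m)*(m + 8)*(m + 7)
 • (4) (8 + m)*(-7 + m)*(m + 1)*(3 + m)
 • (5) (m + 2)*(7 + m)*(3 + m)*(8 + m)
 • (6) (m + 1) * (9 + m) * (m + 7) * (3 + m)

We need to factor m^3*19+119*m^2+m*269+168+m^4.
The factored form is (m + 3)*(1 + m)*(m + 8)*(m + 7).
3) (m + 3)*(1 + m)*(m + 8)*(m + 7)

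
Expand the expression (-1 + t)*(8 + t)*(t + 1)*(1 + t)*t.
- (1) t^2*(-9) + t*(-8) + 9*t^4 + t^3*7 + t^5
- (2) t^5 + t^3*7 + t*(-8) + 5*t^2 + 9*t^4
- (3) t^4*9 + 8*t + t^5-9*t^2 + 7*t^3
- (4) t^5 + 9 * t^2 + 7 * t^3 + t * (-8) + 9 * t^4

Expanding (-1 + t)*(8 + t)*(t + 1)*(1 + t)*t:
= t^2*(-9) + t*(-8) + 9*t^4 + t^3*7 + t^5
1) t^2*(-9) + t*(-8) + 9*t^4 + t^3*7 + t^5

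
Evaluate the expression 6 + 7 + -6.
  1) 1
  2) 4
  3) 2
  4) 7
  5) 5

First: 6 + 7 = 13
Then: 13 + -6 = 7
4) 7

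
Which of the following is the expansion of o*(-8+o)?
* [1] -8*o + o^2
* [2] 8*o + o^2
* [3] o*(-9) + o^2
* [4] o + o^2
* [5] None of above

Expanding o*(-8+o):
= -8*o + o^2
1) -8*o + o^2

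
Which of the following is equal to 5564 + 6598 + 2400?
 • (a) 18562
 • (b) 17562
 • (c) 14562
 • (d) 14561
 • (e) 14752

First: 5564 + 6598 = 12162
Then: 12162 + 2400 = 14562
c) 14562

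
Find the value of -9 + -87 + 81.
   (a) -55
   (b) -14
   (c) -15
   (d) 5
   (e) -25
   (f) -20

First: -9 + -87 = -96
Then: -96 + 81 = -15
c) -15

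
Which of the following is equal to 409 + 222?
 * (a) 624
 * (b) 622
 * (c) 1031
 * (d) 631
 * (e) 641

409 + 222 = 631
d) 631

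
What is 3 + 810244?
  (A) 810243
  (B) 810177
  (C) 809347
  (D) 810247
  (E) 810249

3 + 810244 = 810247
D) 810247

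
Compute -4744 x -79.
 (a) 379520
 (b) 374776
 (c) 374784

-4744 * -79 = 374776
b) 374776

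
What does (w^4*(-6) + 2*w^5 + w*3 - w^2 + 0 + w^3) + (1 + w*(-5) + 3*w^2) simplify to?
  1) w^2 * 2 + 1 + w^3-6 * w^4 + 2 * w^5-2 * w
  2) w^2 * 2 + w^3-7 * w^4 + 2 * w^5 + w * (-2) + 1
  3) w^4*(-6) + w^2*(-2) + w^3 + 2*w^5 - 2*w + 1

Adding the polynomials and combining like terms:
(w^4*(-6) + 2*w^5 + w*3 - w^2 + 0 + w^3) + (1 + w*(-5) + 3*w^2)
= w^2 * 2 + 1 + w^3-6 * w^4 + 2 * w^5-2 * w
1) w^2 * 2 + 1 + w^3-6 * w^4 + 2 * w^5-2 * w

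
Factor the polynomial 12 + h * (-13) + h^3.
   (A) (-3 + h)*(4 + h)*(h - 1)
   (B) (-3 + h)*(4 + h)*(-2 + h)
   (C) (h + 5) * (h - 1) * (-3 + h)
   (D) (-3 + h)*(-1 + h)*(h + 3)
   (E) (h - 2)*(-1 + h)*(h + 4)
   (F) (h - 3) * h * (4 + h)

We need to factor 12 + h * (-13) + h^3.
The factored form is (-3 + h)*(4 + h)*(h - 1).
A) (-3 + h)*(4 + h)*(h - 1)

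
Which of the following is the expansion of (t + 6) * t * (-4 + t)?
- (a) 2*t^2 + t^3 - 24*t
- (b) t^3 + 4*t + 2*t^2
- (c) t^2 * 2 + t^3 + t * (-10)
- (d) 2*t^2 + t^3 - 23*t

Expanding (t + 6) * t * (-4 + t):
= 2*t^2 + t^3 - 24*t
a) 2*t^2 + t^3 - 24*t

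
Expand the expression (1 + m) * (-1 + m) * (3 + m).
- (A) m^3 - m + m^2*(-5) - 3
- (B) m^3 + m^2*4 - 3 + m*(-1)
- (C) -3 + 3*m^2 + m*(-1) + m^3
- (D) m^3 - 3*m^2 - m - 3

Expanding (1 + m) * (-1 + m) * (3 + m):
= -3 + 3*m^2 + m*(-1) + m^3
C) -3 + 3*m^2 + m*(-1) + m^3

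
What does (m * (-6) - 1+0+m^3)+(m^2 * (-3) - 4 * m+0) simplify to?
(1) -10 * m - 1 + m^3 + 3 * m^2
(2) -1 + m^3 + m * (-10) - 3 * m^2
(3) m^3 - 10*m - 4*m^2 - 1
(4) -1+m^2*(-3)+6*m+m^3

Adding the polynomials and combining like terms:
(m*(-6) - 1 + 0 + m^3) + (m^2*(-3) - 4*m + 0)
= -1 + m^3 + m * (-10) - 3 * m^2
2) -1 + m^3 + m * (-10) - 3 * m^2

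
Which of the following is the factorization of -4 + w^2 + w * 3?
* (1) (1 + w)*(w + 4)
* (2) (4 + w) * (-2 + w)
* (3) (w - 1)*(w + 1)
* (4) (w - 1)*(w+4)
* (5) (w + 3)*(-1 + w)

We need to factor -4 + w^2 + w * 3.
The factored form is (w - 1)*(w+4).
4) (w - 1)*(w+4)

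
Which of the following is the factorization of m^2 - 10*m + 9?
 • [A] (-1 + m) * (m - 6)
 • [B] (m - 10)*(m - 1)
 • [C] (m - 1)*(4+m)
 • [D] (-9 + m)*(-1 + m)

We need to factor m^2 - 10*m + 9.
The factored form is (-9 + m)*(-1 + m).
D) (-9 + m)*(-1 + m)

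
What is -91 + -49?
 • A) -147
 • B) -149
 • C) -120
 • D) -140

-91 + -49 = -140
D) -140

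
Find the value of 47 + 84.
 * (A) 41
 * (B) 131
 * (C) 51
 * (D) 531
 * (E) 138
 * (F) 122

47 + 84 = 131
B) 131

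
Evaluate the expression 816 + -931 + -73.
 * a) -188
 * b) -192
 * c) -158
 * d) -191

First: 816 + -931 = -115
Then: -115 + -73 = -188
a) -188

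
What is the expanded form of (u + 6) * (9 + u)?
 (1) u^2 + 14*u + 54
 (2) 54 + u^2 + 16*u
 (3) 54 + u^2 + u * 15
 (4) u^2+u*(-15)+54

Expanding (u + 6) * (9 + u):
= 54 + u^2 + u * 15
3) 54 + u^2 + u * 15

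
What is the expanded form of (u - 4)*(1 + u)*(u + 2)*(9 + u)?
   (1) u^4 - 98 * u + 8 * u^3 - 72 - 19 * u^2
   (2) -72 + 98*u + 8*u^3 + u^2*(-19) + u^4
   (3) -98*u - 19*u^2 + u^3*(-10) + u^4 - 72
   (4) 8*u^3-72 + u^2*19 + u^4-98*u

Expanding (u - 4)*(1 + u)*(u + 2)*(9 + u):
= u^4 - 98 * u + 8 * u^3 - 72 - 19 * u^2
1) u^4 - 98 * u + 8 * u^3 - 72 - 19 * u^2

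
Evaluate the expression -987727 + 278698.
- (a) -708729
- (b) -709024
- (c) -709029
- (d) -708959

-987727 + 278698 = -709029
c) -709029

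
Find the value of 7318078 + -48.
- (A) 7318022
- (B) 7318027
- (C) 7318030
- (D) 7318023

7318078 + -48 = 7318030
C) 7318030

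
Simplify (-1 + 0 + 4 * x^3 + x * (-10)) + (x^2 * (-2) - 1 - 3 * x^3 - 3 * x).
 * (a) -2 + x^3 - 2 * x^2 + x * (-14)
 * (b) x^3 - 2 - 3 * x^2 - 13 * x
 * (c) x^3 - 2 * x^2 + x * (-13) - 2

Adding the polynomials and combining like terms:
(-1 + 0 + 4*x^3 + x*(-10)) + (x^2*(-2) - 1 - 3*x^3 - 3*x)
= x^3 - 2 * x^2 + x * (-13) - 2
c) x^3 - 2 * x^2 + x * (-13) - 2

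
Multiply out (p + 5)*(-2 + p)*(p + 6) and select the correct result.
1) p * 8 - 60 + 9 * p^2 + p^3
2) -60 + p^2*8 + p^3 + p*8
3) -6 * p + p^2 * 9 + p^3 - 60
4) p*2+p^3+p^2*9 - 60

Expanding (p + 5)*(-2 + p)*(p + 6):
= p * 8 - 60 + 9 * p^2 + p^3
1) p * 8 - 60 + 9 * p^2 + p^3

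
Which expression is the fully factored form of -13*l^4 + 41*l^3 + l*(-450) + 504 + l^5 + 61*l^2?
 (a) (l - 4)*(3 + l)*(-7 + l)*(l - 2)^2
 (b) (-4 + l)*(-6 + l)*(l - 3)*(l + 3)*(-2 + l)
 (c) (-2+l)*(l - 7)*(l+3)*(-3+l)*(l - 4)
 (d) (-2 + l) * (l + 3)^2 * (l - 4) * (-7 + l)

We need to factor -13*l^4 + 41*l^3 + l*(-450) + 504 + l^5 + 61*l^2.
The factored form is (-2+l)*(l - 7)*(l+3)*(-3+l)*(l - 4).
c) (-2+l)*(l - 7)*(l+3)*(-3+l)*(l - 4)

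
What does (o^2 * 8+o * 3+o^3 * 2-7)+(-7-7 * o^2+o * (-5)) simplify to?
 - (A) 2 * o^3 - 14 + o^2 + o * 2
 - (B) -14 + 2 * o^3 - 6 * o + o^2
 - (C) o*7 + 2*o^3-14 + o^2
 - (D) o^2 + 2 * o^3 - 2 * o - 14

Adding the polynomials and combining like terms:
(o^2*8 + o*3 + o^3*2 - 7) + (-7 - 7*o^2 + o*(-5))
= o^2 + 2 * o^3 - 2 * o - 14
D) o^2 + 2 * o^3 - 2 * o - 14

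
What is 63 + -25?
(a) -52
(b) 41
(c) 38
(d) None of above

63 + -25 = 38
c) 38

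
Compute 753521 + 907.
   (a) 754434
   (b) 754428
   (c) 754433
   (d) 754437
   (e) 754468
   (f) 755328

753521 + 907 = 754428
b) 754428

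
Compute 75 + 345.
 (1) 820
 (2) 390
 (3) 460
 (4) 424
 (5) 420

75 + 345 = 420
5) 420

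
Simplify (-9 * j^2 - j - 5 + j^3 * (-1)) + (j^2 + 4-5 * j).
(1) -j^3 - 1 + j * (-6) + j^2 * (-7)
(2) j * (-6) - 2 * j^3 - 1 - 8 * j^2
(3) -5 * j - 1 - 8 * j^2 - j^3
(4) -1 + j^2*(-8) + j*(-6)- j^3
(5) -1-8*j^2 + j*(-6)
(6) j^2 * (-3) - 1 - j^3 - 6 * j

Adding the polynomials and combining like terms:
(-9*j^2 - j - 5 + j^3*(-1)) + (j^2 + 4 - 5*j)
= -1 + j^2*(-8) + j*(-6)- j^3
4) -1 + j^2*(-8) + j*(-6)- j^3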